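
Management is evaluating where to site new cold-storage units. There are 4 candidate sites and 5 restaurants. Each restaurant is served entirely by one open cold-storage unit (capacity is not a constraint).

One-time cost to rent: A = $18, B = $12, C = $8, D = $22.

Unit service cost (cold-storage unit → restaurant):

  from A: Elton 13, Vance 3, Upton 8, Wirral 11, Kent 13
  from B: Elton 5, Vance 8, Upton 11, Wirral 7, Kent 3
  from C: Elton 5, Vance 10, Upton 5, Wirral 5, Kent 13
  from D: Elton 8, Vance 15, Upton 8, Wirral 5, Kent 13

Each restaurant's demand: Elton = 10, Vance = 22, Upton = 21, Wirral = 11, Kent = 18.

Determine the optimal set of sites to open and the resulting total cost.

For any fixed open set, each restaurant goes to its cheapest open site; total = fixed + service.
{A, B, C}: Elton→B 5·10=50, Vance→A 3·22=66, Upton→C 5·21=105, Wirral→C 5·11=55, Kent→B 3·18=54. Service 330; fixed 38; total 368.
{A, B, C, D}: Elton→B 5·10=50, Vance→A 3·22=66, Upton→C 5·21=105, Wirral→C 5·11=55, Kent→B 3·18=54. Service 330; fixed 60; total 390.
{A, B}: service 415 + fixed 30 = 445
{C}: service 664 + fixed 8 = 672
(All 15 nonempty subsets were checked; A, B and C is lowest.)

Open A, B and C; minimum total cost 368.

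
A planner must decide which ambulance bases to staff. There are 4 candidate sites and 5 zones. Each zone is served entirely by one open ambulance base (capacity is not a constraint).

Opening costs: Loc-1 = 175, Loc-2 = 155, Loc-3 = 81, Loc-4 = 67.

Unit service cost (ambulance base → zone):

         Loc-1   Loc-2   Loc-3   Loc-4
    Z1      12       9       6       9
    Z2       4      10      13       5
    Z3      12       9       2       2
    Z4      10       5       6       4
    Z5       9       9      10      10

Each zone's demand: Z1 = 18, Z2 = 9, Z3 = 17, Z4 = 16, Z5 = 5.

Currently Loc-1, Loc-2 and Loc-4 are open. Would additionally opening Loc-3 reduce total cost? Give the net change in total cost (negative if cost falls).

Current service cost with {Loc-1, Loc-2, Loc-4}: 341.
Adding Loc-3: each zone re-picks its cheapest; new service cost 287, saving 54.
Extra fixed cost: 81. Net change = 81 − 54 = 27.
(Totals: 738 → 765.)

No — net change +27 (cost rises by 27).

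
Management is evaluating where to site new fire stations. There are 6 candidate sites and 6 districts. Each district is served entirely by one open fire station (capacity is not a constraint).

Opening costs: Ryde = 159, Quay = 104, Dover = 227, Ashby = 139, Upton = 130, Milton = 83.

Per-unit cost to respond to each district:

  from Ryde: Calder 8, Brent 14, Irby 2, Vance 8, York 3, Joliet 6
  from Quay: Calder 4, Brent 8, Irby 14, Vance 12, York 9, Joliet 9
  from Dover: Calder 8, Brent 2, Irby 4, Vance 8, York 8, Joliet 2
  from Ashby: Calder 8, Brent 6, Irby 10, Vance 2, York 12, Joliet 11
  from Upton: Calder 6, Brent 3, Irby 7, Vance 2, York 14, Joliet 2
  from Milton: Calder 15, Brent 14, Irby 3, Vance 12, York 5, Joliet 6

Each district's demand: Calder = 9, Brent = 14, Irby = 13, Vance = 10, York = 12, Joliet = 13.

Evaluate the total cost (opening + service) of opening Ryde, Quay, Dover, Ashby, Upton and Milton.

Total cost: 1014

Each district is assigned to its cheapest site among the open ones.
{Ryde, Quay, Dover, Ashby, Upton, Milton}: Calder→Quay 4·9=36, Brent→Dover 2·14=28, Irby→Ryde 2·13=26, Vance→Ashby 2·10=20, York→Ryde 3·12=36, Joliet→Dover 2·13=26. Service 172; fixed 842; total 1014.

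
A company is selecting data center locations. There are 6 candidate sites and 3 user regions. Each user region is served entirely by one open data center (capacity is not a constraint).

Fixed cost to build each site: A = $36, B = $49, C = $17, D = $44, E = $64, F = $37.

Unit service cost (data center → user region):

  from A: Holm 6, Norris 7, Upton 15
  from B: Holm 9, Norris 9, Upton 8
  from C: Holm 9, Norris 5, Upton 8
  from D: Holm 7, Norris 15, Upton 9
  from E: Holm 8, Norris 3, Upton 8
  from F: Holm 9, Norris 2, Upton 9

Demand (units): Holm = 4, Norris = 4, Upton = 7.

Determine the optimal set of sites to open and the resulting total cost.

Open C only; minimum total cost 129.

For any fixed open set, each user region goes to its cheapest open site; total = fixed + service.
{C}: Holm→C 9·4=36, Norris→C 5·4=20, Upton→C 8·7=56. Service 112; fixed 17; total 129.
{F}: service 107 + fixed 37 = 144
{A, C}: service 100 + fixed 53 = 153
{A, B, C, D, E, F}: service 88 + fixed 247 = 335
No other subset beats 129.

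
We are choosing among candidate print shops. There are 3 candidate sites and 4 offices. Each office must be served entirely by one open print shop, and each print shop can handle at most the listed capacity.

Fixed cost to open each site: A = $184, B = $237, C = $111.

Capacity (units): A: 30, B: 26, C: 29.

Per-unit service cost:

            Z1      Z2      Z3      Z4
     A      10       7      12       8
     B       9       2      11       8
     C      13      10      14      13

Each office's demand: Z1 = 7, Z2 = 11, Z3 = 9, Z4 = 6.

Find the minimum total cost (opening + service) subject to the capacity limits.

Open {B, C}: Z1→B 9·7=63, Z2→B 2·11=22, Z3→C 14·9=126, Z4→B 8·6=48.
Loads: B carries 24/26, C carries 9/29. Service 259; fixed 348; total 607.
Next best feasible plan costs 608.

Minimum total cost: 607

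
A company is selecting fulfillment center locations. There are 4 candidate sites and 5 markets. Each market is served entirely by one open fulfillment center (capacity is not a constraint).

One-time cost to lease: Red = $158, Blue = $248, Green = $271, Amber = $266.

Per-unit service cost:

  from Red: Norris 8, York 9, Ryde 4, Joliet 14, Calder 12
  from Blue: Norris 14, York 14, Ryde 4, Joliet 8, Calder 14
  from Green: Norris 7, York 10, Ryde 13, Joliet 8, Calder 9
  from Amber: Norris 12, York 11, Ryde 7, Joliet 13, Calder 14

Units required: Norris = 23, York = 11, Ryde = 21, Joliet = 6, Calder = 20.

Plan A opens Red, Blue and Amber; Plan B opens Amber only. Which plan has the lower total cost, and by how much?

Plan B is cheaper by 159.

Plan A: {Red, Blue, Amber}: Norris→Red 8·23=184, York→Red 9·11=99, Ryde→Red 4·21=84, Joliet→Blue 8·6=48, Calder→Red 12·20=240. Service 655; fixed 672; total 1327.
Plan B: {Amber}: Norris→Amber 12·23=276, York→Amber 11·11=121, Ryde→Amber 7·21=147, Joliet→Amber 13·6=78, Calder→Amber 14·20=280. Service 902; fixed 266; total 1168.
Difference: |1327 − 1168| = 159.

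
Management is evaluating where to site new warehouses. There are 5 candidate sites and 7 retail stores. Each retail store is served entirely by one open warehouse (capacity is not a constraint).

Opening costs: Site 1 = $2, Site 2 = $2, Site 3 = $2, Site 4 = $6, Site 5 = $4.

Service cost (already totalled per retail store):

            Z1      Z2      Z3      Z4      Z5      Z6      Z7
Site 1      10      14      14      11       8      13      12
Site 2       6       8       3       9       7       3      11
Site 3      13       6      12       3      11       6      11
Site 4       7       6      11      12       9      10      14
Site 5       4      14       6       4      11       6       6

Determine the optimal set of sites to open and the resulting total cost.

Open Site 2, Site 3 and Site 5; minimum total cost 40.

For any fixed open set, each retail store goes to its cheapest open site; total = fixed + service.
{Site 2, Site 3, Site 5}: Z1→Site 5 4, Z2→Site 3 6, Z3→Site 2 3, Z4→Site 3 3, Z5→Site 2 7, Z6→Site 2 3, Z7→Site 5 6. Service 32; fixed 8; total 40.
{Site 2, Site 5}: service 35 + fixed 6 = 41
{Site 1, Site 2, Site 3, Site 5}: Z1→Site 5 4, Z2→Site 3 6, Z3→Site 2 3, Z4→Site 3 3, Z5→Site 2 7, Z6→Site 2 3, Z7→Site 5 6. Service 32; fixed 10; total 42.
{Site 1, Site 2, Site 3, Site 4, Site 5}: service 32 + fixed 16 = 48
No other subset beats 40.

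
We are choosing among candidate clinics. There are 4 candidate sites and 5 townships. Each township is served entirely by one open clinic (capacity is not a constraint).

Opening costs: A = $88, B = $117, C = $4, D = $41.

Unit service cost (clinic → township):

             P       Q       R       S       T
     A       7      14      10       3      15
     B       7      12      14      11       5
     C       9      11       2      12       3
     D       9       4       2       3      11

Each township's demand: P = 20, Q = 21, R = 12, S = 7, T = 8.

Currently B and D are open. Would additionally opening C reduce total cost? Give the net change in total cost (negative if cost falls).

Yes — net change −12 (cost falls by 12).

Current service cost with {B, D}: 309.
Adding C: each township re-picks its cheapest; new service cost 293, saving 16.
Extra fixed cost: 4. Net change = 4 − 16 = -12.
(Totals: 467 → 455.)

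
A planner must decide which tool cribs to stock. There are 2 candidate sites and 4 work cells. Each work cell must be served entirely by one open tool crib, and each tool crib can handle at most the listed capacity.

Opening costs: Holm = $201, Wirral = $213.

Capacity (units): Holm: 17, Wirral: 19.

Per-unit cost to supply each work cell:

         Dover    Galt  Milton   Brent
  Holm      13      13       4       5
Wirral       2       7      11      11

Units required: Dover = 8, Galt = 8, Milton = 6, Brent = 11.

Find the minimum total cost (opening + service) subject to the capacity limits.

Minimum total cost: 565

Open {Holm, Wirral}: Dover→Wirral 2·8=16, Galt→Wirral 7·8=56, Milton→Holm 4·6=24, Brent→Holm 5·11=55.
Loads: Holm carries 17/17, Wirral carries 16/19. Service 151; fixed 414; total 565.
Next best feasible plan costs 679.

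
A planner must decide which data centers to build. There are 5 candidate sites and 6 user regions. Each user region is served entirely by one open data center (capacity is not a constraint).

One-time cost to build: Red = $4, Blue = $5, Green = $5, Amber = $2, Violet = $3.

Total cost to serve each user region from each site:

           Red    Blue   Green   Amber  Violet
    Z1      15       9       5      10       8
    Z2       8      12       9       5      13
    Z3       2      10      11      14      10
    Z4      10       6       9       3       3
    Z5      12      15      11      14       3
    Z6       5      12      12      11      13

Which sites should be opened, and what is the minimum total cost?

For any fixed open set, each user region goes to its cheapest open site; total = fixed + service.
{Red, Amber, Violet}: Z1→Violet 8, Z2→Amber 5, Z3→Red 2, Z4→Amber 3, Z5→Violet 3, Z6→Red 5. Service 26; fixed 9; total 35.
{Red, Violet}: Z1→Violet 8, Z2→Red 8, Z3→Red 2, Z4→Violet 3, Z5→Violet 3, Z6→Red 5. Service 29; fixed 7; total 36.
{Red, Green, Amber, Violet}: Z1→Green 5, Z2→Amber 5, Z3→Red 2, Z4→Amber 3, Z5→Violet 3, Z6→Red 5. Service 23; fixed 14; total 37.
{Red, Blue, Green, Amber, Violet}: Z1→Green 5, Z2→Amber 5, Z3→Red 2, Z4→Amber 3, Z5→Violet 3, Z6→Red 5. Service 23; fixed 19; total 42.
No other subset beats 35.

Open Red, Amber and Violet; minimum total cost 35.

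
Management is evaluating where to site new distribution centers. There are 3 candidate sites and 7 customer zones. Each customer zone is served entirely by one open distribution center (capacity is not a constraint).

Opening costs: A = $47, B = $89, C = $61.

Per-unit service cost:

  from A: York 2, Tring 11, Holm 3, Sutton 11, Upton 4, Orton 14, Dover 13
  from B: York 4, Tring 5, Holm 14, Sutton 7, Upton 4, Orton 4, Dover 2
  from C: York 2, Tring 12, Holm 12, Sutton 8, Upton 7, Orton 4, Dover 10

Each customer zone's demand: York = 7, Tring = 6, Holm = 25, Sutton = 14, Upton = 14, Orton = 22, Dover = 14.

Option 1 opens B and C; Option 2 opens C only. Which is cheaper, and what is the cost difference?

Option 1: {B, C}: York→C 2·7=14, Tring→B 5·6=30, Holm→C 12·25=300, Sutton→B 7·14=98, Upton→B 4·14=56, Orton→B 4·22=88, Dover→B 2·14=28. Service 614; fixed 150; total 764.
Option 2: {C}: York→C 2·7=14, Tring→C 12·6=72, Holm→C 12·25=300, Sutton→C 8·14=112, Upton→C 7·14=98, Orton→C 4·22=88, Dover→C 10·14=140. Service 824; fixed 61; total 885.
Difference: |764 − 885| = 121.

Option 1 is cheaper by 121.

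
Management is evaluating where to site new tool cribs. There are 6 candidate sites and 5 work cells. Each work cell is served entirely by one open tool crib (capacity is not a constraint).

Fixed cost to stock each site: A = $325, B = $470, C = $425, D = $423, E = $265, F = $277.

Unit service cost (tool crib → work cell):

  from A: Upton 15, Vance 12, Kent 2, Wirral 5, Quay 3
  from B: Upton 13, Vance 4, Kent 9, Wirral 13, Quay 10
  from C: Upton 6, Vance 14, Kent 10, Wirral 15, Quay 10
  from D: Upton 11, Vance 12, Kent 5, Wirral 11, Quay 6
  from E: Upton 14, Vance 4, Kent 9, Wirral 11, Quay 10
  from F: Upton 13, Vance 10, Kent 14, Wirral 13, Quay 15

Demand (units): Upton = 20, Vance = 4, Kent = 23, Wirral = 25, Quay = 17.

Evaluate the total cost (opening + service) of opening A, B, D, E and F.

Total cost: 2218

Each work cell is assigned to its cheapest site among the open ones.
{A, B, D, E, F}: Upton→D 11·20=220, Vance→B 4·4=16, Kent→A 2·23=46, Wirral→A 5·25=125, Quay→A 3·17=51. Service 458; fixed 1760; total 2218.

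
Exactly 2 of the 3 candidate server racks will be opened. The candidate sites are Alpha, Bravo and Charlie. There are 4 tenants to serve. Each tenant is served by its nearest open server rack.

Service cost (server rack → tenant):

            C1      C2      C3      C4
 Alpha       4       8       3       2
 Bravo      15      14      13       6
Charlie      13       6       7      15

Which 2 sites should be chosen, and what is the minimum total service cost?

With exactly 2 open, each tenant uses its cheapest among the chosen.
{Alpha, Charlie}: C1→Alpha 4, C2→Charlie 6, C3→Alpha 3, C4→Alpha 2. Service cost 15.
{Alpha, Bravo}: service cost 17
{Bravo, Charlie}: service cost 32
Among all 3 size-2 choices, {Alpha, Charlie} is lowest.

Choose Alpha and Charlie; total service cost 15.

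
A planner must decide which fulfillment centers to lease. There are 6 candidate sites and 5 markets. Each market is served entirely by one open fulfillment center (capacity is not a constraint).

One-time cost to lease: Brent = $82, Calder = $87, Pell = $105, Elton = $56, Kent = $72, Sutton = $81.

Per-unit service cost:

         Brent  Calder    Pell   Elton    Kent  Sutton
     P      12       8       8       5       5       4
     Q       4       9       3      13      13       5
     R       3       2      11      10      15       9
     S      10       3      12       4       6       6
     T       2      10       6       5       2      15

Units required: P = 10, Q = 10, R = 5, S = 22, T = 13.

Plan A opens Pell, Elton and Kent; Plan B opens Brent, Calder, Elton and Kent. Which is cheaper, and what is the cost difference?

Plan A: {Pell, Elton, Kent}: P→Elton 5·10=50, Q→Pell 3·10=30, R→Elton 10·5=50, S→Elton 4·22=88, T→Kent 2·13=26. Service 244; fixed 233; total 477.
Plan B: {Brent, Calder, Elton, Kent}: P→Elton 5·10=50, Q→Brent 4·10=40, R→Calder 2·5=10, S→Calder 3·22=66, T→Brent 2·13=26. Service 192; fixed 297; total 489.
Difference: |477 − 489| = 12.

Plan A is cheaper by 12.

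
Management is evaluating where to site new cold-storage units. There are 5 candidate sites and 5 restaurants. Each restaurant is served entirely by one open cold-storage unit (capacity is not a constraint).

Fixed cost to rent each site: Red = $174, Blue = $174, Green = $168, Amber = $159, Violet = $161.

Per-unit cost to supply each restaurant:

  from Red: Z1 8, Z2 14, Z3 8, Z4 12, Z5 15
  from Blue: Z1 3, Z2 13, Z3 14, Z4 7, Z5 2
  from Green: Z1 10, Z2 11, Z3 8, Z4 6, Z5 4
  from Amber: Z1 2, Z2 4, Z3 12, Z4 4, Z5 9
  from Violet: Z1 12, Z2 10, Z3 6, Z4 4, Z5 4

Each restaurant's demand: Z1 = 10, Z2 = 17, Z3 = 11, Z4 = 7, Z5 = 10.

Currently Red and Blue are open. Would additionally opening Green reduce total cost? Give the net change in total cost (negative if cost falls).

No — net change +127 (cost rises by 127).

Current service cost with {Red, Blue}: 408.
Adding Green: each restaurant re-picks its cheapest; new service cost 367, saving 41.
Extra fixed cost: 168. Net change = 168 − 41 = 127.
(Totals: 756 → 883.)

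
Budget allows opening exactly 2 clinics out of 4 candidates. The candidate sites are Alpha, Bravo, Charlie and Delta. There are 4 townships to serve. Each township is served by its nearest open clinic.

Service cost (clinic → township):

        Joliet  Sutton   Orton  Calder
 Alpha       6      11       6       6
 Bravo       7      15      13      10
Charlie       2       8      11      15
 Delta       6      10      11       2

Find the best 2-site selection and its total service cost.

With exactly 2 open, each township uses its cheapest among the chosen.
{Alpha, Charlie}: Joliet→Charlie 2, Sutton→Charlie 8, Orton→Alpha 6, Calder→Alpha 6. Service cost 22.
{Charlie, Delta}: service cost 23
{Alpha, Delta}: service cost 24
Among all 6 size-2 choices, {Alpha, Charlie} is lowest.

Choose Alpha and Charlie; total service cost 22.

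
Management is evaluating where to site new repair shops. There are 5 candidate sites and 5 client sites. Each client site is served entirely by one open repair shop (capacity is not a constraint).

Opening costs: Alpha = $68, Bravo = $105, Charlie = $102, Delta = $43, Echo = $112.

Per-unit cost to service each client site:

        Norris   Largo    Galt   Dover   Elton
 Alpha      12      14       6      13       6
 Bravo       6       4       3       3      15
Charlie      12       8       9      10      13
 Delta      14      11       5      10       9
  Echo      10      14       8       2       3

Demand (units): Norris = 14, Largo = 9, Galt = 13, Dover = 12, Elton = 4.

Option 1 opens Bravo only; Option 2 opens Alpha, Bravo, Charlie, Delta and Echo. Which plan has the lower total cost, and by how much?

Option 1 is cheaper by 265.

Option 1: {Bravo}: Norris→Bravo 6·14=84, Largo→Bravo 4·9=36, Galt→Bravo 3·13=39, Dover→Bravo 3·12=36, Elton→Bravo 15·4=60. Service 255; fixed 105; total 360.
Option 2: {Alpha, Bravo, Charlie, Delta, Echo}: Norris→Bravo 6·14=84, Largo→Bravo 4·9=36, Galt→Bravo 3·13=39, Dover→Echo 2·12=24, Elton→Echo 3·4=12. Service 195; fixed 430; total 625.
Difference: |360 − 625| = 265.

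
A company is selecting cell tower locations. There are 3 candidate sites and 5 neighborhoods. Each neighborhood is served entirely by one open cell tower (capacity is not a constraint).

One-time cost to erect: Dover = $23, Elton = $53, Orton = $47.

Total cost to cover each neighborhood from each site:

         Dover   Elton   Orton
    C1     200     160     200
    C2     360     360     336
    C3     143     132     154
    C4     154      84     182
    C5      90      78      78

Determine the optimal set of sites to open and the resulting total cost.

Open Elton only; minimum total cost 867.

For any fixed open set, each neighborhood goes to its cheapest open site; total = fixed + service.
{Elton}: C1→Elton 160, C2→Elton 360, C3→Elton 132, C4→Elton 84, C5→Elton 78. Service 814; fixed 53; total 867.
{Dover, Elton}: service 814 + fixed 76 = 890
{Elton, Orton}: service 790 + fixed 100 = 890
{Dover, Elton, Orton}: service 790 + fixed 123 = 913
(All 7 nonempty subsets were checked; Elton only is lowest.)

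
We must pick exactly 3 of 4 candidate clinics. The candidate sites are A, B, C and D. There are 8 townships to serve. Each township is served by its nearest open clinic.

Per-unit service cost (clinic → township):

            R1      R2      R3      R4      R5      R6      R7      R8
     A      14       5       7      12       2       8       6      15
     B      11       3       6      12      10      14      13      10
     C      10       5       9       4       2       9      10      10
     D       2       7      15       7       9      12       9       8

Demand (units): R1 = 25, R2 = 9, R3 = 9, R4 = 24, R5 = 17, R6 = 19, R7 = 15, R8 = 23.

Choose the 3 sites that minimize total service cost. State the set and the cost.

Choose A, C and D; total service cost 714.

With exactly 3 open, each township uses its cheapest among the chosen.
{A, C, D}: R1→D 2·25=50, R2→A 5·9=45, R3→A 7·9=63, R4→C 4·24=96, R5→A 2·17=34, R6→A 8·19=152, R7→A 6·15=90, R8→D 8·23=184. Service cost 714.
{B, C, D}: service cost 751
{A, B, D}: service cost 759
Among all 4 size-3 choices, {A, C, D} is lowest.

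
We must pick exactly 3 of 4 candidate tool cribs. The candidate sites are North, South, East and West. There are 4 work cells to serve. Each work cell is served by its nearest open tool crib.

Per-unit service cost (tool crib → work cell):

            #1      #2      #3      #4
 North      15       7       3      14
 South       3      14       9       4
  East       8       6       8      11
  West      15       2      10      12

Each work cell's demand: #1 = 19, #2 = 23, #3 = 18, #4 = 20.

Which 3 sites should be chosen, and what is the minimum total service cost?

Choose North, South and West; total service cost 237.

With exactly 3 open, each work cell uses its cheapest among the chosen.
{North, South, West}: #1→South 3·19=57, #2→West 2·23=46, #3→North 3·18=54, #4→South 4·20=80. Service cost 237.
{South, East, West}: service cost 327
{North, South, East}: service cost 329
Among all 4 size-3 choices, {North, South, West} is lowest.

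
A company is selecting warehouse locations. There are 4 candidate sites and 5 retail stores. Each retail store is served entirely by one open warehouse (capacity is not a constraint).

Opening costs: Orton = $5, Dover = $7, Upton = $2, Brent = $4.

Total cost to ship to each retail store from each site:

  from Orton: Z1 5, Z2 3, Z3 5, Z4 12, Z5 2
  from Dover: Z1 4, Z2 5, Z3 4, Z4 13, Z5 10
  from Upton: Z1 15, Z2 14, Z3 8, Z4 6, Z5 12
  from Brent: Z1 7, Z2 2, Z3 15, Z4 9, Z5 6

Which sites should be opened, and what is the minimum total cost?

For any fixed open set, each retail store goes to its cheapest open site; total = fixed + service.
{Orton, Upton}: Z1→Orton 5, Z2→Orton 3, Z3→Orton 5, Z4→Upton 6, Z5→Orton 2. Service 21; fixed 7; total 28.
{Orton, Upton, Brent}: Z1→Orton 5, Z2→Brent 2, Z3→Orton 5, Z4→Upton 6, Z5→Orton 2. Service 20; fixed 11; total 31.
{Orton}: service 27 + fixed 5 = 32
{Orton, Dover, Upton, Brent}: service 18 + fixed 18 = 36
No other subset beats 28.

Open Orton and Upton; minimum total cost 28.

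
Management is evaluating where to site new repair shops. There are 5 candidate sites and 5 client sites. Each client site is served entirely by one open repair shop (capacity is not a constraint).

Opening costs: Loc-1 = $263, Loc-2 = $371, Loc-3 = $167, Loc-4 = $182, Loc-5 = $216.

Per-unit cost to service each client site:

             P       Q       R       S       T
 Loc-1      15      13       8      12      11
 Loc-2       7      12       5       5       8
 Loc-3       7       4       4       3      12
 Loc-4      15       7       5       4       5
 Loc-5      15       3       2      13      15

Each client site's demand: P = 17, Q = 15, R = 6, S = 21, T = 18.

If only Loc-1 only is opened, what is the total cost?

Each client site is assigned to its cheapest site among the open ones.
{Loc-1}: P→Loc-1 15·17=255, Q→Loc-1 13·15=195, R→Loc-1 8·6=48, S→Loc-1 12·21=252, T→Loc-1 11·18=198. Service 948; fixed 263; total 1211.

Total cost: 1211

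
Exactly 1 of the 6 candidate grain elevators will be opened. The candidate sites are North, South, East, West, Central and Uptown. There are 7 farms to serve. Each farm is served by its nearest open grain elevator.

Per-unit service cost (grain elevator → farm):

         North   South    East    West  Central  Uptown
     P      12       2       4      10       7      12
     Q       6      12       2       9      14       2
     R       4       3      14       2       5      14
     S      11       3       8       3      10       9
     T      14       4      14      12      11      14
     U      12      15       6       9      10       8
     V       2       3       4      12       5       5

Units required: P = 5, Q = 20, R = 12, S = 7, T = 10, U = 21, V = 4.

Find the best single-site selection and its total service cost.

Choose East only; total service cost 566.

With exactly 1 open, each farm uses its cheapest among the chosen.
{East}: P→East 4·5=20, Q→East 2·20=40, R→East 14·12=168, S→East 8·7=56, T→East 14·10=140, U→East 6·21=126, V→East 4·4=16. Service cost 566.
{West}: service cost 632
{Uptown}: service cost 659
Among all 6 size-1 choices, {East} is lowest.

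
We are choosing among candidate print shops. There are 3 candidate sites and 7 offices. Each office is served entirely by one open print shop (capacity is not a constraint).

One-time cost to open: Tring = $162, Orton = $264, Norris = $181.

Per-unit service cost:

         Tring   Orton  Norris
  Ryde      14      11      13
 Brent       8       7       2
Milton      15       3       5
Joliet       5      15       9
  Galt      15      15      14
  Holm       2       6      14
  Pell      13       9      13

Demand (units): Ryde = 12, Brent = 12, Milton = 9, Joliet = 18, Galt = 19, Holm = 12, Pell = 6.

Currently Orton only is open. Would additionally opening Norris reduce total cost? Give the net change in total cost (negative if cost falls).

Current service cost with {Orton}: 924.
Adding Norris: each office re-picks its cheapest; new service cost 737, saving 187.
Extra fixed cost: 181. Net change = 181 − 187 = -6.
(Totals: 1188 → 1182.)

Yes — net change −6 (cost falls by 6).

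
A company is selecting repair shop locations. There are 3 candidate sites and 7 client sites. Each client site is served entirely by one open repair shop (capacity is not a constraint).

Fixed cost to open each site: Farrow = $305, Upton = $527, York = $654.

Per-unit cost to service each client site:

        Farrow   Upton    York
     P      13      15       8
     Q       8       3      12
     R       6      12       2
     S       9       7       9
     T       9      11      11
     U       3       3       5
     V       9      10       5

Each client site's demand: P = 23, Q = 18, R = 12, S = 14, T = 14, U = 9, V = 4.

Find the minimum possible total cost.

For any fixed open set, each client site goes to its cheapest open site; total = fixed + service.
{Farrow}: P→Farrow 13·23=299, Q→Farrow 8·18=144, R→Farrow 6·12=72, S→Farrow 9·14=126, T→Farrow 9·14=126, U→Farrow 3·9=27, V→Farrow 9·4=36. Service 830; fixed 305; total 1135.
{Upton}: service 862 + fixed 527 = 1389
{York}: service 769 + fixed 654 = 1423
{Farrow, Upton, York}: service 533 + fixed 1486 = 2019
No other subset beats 1135.

Minimum total cost: 1135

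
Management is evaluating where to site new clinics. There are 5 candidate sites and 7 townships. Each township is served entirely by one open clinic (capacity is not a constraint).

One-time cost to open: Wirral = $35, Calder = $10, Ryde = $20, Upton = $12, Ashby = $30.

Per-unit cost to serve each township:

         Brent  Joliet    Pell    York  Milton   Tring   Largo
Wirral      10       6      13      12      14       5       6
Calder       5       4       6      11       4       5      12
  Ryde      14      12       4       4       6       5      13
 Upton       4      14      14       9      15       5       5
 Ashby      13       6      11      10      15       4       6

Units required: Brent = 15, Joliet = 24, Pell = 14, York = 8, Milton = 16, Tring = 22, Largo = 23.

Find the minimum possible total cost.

For any fixed open set, each township goes to its cheapest open site; total = fixed + service.
{Calder, Ryde, Upton}: Brent→Upton 4·15=60, Joliet→Calder 4·24=96, Pell→Ryde 4·14=56, York→Ryde 4·8=32, Milton→Calder 4·16=64, Tring→Calder 5·22=110, Largo→Upton 5·23=115. Service 533; fixed 42; total 575.
{Calder, Ryde, Upton, Ashby}: service 511 + fixed 72 = 583
{Calder, Ryde, Ashby}: service 549 + fixed 60 = 609
{Wirral, Calder, Ryde, Upton, Ashby}: service 511 + fixed 107 = 618
No other subset beats 575.

Minimum total cost: 575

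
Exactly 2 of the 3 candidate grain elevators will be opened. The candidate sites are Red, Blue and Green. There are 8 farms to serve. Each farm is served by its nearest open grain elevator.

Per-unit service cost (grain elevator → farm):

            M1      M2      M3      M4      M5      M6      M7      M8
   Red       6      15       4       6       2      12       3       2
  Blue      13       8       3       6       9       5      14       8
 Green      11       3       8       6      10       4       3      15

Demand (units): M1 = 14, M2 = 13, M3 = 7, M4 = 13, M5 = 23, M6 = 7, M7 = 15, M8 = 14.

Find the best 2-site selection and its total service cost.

Choose Red and Green; total service cost 376.

With exactly 2 open, each farm uses its cheapest among the chosen.
{Red, Green}: M1→Red 6·14=84, M2→Green 3·13=39, M3→Red 4·7=28, M4→Red 6·13=78, M5→Red 2·23=46, M6→Green 4·7=28, M7→Red 3·15=45, M8→Red 2·14=28. Service cost 376.
{Red, Blue}: service cost 441
{Blue, Green}: service cost 684
Among all 3 size-2 choices, {Red, Green} is lowest.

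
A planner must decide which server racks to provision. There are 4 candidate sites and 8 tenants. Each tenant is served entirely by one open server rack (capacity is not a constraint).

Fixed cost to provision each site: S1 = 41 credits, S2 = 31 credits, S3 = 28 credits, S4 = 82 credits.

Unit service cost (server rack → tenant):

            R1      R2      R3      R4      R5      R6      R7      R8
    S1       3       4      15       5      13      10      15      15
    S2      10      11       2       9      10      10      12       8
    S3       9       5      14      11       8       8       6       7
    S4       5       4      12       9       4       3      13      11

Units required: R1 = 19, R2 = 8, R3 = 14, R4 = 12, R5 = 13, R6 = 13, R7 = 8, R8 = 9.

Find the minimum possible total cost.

Minimum total cost: 561

For any fixed open set, each tenant goes to its cheapest open site; total = fixed + service.
{S1, S2, S3, S4}: R1→S1 3·19=57, R2→S1 4·8=32, R3→S2 2·14=28, R4→S1 5·12=60, R5→S4 4·13=52, R6→S4 3·13=39, R7→S3 6·8=48, R8→S3 7·9=63. Service 379; fixed 182; total 561.
{S1, S2, S4}: service 436 + fixed 154 = 590
{S1, S2, S3}: R1→S1 3·19=57, R2→S1 4·8=32, R3→S2 2·14=28, R4→S1 5·12=60, R5→S3 8·13=104, R6→S3 8·13=104, R7→S3 6·8=48, R8→S3 7·9=63. Service 496; fixed 100; total 596.
{S3}: service 858 + fixed 28 = 886
(All 15 nonempty subsets were checked; S1, S2, S3 and S4 is lowest.)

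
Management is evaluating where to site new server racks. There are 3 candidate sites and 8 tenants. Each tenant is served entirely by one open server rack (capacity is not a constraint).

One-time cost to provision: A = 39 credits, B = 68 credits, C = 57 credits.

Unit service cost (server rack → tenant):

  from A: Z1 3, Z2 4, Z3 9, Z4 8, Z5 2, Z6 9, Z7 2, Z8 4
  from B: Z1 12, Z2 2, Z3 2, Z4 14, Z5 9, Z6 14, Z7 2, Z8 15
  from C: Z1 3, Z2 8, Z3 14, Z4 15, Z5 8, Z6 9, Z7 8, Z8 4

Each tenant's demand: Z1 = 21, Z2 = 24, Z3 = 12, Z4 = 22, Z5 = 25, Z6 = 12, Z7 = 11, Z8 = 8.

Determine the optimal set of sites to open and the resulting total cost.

Open A and B; minimum total cost 630.

For any fixed open set, each tenant goes to its cheapest open site; total = fixed + service.
{A, B}: Z1→A 3·21=63, Z2→B 2·24=48, Z3→B 2·12=24, Z4→A 8·22=176, Z5→A 2·25=50, Z6→A 9·12=108, Z7→A 2·11=22, Z8→A 4·8=32. Service 523; fixed 107; total 630.
{A, B, C}: Z1→A 3·21=63, Z2→B 2·24=48, Z3→B 2·12=24, Z4→A 8·22=176, Z5→A 2·25=50, Z6→A 9·12=108, Z7→A 2·11=22, Z8→A 4·8=32. Service 523; fixed 164; total 687.
{A}: service 655 + fixed 39 = 694
(All 7 nonempty subsets were checked; A and B is lowest.)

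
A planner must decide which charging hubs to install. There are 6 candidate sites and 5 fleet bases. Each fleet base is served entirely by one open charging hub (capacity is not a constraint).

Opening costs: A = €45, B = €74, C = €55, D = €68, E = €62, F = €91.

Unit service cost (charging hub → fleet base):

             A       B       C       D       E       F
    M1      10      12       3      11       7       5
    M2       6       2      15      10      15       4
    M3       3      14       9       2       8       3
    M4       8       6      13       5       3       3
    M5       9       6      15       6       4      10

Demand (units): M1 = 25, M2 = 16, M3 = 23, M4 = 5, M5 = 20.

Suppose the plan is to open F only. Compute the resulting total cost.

Total cost: 564

Each fleet base is assigned to its cheapest site among the open ones.
{F}: M1→F 5·25=125, M2→F 4·16=64, M3→F 3·23=69, M4→F 3·5=15, M5→F 10·20=200. Service 473; fixed 91; total 564.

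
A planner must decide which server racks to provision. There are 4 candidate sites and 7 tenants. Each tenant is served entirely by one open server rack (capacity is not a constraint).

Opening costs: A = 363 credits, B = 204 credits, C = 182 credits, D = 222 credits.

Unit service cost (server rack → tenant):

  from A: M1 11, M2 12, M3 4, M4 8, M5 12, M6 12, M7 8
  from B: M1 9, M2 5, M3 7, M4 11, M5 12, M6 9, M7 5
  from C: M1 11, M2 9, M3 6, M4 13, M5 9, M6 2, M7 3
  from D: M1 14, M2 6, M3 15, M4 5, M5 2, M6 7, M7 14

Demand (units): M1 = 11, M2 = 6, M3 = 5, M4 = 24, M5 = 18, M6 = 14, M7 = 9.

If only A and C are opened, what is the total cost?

Each tenant is assigned to its cheapest site among the open ones.
{A, C}: M1→A 11·11=121, M2→C 9·6=54, M3→A 4·5=20, M4→A 8·24=192, M5→C 9·18=162, M6→C 2·14=28, M7→C 3·9=27. Service 604; fixed 545; total 1149.

Total cost: 1149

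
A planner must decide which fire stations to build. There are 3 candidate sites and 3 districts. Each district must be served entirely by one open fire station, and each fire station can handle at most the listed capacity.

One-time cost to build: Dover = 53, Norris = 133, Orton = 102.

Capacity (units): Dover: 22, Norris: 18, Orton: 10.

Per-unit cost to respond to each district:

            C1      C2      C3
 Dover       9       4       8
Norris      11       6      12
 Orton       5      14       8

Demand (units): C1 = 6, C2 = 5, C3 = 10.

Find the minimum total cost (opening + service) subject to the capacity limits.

Minimum total cost: 207

Open {Dover}: C1→Dover 9·6=54, C2→Dover 4·5=20, C3→Dover 8·10=80.
Loads: Dover carries 21/22. Service 154; fixed 53; total 207.
Next best feasible plan costs 285.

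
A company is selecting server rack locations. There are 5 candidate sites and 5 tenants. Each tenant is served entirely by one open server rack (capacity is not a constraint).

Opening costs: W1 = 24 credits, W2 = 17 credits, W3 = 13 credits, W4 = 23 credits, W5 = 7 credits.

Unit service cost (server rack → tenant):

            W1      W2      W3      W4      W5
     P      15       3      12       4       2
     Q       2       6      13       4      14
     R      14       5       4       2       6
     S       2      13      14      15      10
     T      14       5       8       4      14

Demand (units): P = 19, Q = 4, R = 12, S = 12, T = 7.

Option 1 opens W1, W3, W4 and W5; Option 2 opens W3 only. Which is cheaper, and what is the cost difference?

Option 1: {W1, W3, W4, W5}: P→W5 2·19=38, Q→W1 2·4=8, R→W4 2·12=24, S→W1 2·12=24, T→W4 4·7=28. Service 122; fixed 67; total 189.
Option 2: {W3}: P→W3 12·19=228, Q→W3 13·4=52, R→W3 4·12=48, S→W3 14·12=168, T→W3 8·7=56. Service 552; fixed 13; total 565.
Difference: |189 − 565| = 376.

Option 1 is cheaper by 376.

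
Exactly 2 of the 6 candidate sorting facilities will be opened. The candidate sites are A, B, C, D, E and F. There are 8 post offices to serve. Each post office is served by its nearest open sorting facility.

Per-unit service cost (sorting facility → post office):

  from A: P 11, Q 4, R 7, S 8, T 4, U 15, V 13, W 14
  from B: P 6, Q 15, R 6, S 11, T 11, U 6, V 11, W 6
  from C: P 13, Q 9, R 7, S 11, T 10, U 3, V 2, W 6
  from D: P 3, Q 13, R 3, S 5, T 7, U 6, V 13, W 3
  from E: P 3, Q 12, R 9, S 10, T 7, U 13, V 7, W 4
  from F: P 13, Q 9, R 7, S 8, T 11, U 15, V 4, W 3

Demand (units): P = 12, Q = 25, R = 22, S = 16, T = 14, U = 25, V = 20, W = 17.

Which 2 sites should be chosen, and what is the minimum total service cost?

Choose C and D; total service cost 671.

With exactly 2 open, each post office uses its cheapest among the chosen.
{C, D}: P→D 3·12=36, Q→C 9·25=225, R→D 3·22=66, S→D 5·16=80, T→D 7·14=98, U→C 3·25=75, V→C 2·20=40, W→D 3·17=51. Service cost 671.
{D, F}: service cost 786
{A, C}: service cost 787
Among all 15 size-2 choices, {C, D} is lowest.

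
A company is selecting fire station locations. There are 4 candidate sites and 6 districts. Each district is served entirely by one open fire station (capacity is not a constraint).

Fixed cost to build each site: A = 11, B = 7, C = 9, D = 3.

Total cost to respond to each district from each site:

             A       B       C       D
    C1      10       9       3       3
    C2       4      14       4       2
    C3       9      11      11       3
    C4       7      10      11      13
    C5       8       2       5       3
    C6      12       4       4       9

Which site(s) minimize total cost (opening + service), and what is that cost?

For any fixed open set, each district goes to its cheapest open site; total = fixed + service.
{B, D}: C1→D 3, C2→D 2, C3→D 3, C4→B 10, C5→B 2, C6→B 4. Service 24; fixed 10; total 34.
{D}: C1→D 3, C2→D 2, C3→D 3, C4→D 13, C5→D 3, C6→D 9. Service 33; fixed 3; total 36.
{C, D}: C1→C 3, C2→D 2, C3→D 3, C4→C 11, C5→D 3, C6→C 4. Service 26; fixed 12; total 38.
{A, B, C, D}: C1→C 3, C2→D 2, C3→D 3, C4→A 7, C5→B 2, C6→B 4. Service 21; fixed 30; total 51.
No other subset beats 34.

Open B and D; minimum total cost 34.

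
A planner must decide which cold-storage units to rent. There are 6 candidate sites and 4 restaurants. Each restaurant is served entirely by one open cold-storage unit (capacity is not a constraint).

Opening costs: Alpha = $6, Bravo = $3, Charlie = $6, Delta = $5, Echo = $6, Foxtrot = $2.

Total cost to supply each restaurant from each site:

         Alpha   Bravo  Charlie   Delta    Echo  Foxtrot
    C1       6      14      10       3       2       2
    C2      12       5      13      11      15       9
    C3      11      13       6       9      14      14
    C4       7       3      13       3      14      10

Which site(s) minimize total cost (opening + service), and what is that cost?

For any fixed open set, each restaurant goes to its cheapest open site; total = fixed + service.
{Bravo, Charlie, Foxtrot}: C1→Foxtrot 2, C2→Bravo 5, C3→Charlie 6, C4→Bravo 3. Service 16; fixed 11; total 27.
{Bravo, Delta}: C1→Delta 3, C2→Bravo 5, C3→Delta 9, C4→Bravo 3. Service 20; fixed 8; total 28.
{Bravo, Foxtrot}: service 23 + fixed 5 = 28
{Alpha, Bravo, Charlie, Delta, Echo, Foxtrot}: service 16 + fixed 28 = 44
No other subset beats 27.

Open Bravo, Charlie and Foxtrot; minimum total cost 27.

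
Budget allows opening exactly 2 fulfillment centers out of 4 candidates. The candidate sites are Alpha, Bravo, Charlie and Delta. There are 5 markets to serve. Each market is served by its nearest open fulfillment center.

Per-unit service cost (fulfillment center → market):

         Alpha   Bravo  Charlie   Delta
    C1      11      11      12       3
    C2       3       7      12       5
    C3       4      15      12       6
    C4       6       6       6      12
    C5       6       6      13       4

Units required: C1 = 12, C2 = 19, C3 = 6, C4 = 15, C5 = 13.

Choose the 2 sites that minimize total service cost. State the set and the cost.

With exactly 2 open, each market uses its cheapest among the chosen.
{Alpha, Delta}: C1→Delta 3·12=36, C2→Alpha 3·19=57, C3→Alpha 4·6=24, C4→Alpha 6·15=90, C5→Delta 4·13=52. Service cost 259.
{Bravo, Delta}: service cost 309
{Charlie, Delta}: service cost 309
Among all 6 size-2 choices, {Alpha, Delta} is lowest.

Choose Alpha and Delta; total service cost 259.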